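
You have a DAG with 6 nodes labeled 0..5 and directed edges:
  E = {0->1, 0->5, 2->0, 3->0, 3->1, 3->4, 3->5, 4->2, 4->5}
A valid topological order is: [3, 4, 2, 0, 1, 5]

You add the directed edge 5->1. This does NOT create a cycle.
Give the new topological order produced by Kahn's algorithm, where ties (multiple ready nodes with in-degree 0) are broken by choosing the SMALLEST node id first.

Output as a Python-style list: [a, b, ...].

Old toposort: [3, 4, 2, 0, 1, 5]
Added edge: 5->1
Position of 5 (5) > position of 1 (4). Must reorder: 5 must now come before 1.
Run Kahn's algorithm (break ties by smallest node id):
  initial in-degrees: [2, 3, 1, 0, 1, 3]
  ready (indeg=0): [3]
  pop 3: indeg[0]->1; indeg[1]->2; indeg[4]->0; indeg[5]->2 | ready=[4] | order so far=[3]
  pop 4: indeg[2]->0; indeg[5]->1 | ready=[2] | order so far=[3, 4]
  pop 2: indeg[0]->0 | ready=[0] | order so far=[3, 4, 2]
  pop 0: indeg[1]->1; indeg[5]->0 | ready=[5] | order so far=[3, 4, 2, 0]
  pop 5: indeg[1]->0 | ready=[1] | order so far=[3, 4, 2, 0, 5]
  pop 1: no out-edges | ready=[] | order so far=[3, 4, 2, 0, 5, 1]
  Result: [3, 4, 2, 0, 5, 1]

Answer: [3, 4, 2, 0, 5, 1]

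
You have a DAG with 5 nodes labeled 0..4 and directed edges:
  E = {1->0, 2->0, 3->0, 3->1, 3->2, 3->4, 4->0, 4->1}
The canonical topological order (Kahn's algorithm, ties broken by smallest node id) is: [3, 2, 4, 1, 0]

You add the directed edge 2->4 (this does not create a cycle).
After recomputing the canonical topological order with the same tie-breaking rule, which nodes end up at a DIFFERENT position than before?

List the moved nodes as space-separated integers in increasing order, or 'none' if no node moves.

Old toposort: [3, 2, 4, 1, 0]
Added edge 2->4
Recompute Kahn (smallest-id tiebreak):
  initial in-degrees: [4, 2, 1, 0, 2]
  ready (indeg=0): [3]
  pop 3: indeg[0]->3; indeg[1]->1; indeg[2]->0; indeg[4]->1 | ready=[2] | order so far=[3]
  pop 2: indeg[0]->2; indeg[4]->0 | ready=[4] | order so far=[3, 2]
  pop 4: indeg[0]->1; indeg[1]->0 | ready=[1] | order so far=[3, 2, 4]
  pop 1: indeg[0]->0 | ready=[0] | order so far=[3, 2, 4, 1]
  pop 0: no out-edges | ready=[] | order so far=[3, 2, 4, 1, 0]
New canonical toposort: [3, 2, 4, 1, 0]
Compare positions:
  Node 0: index 4 -> 4 (same)
  Node 1: index 3 -> 3 (same)
  Node 2: index 1 -> 1 (same)
  Node 3: index 0 -> 0 (same)
  Node 4: index 2 -> 2 (same)
Nodes that changed position: none

Answer: none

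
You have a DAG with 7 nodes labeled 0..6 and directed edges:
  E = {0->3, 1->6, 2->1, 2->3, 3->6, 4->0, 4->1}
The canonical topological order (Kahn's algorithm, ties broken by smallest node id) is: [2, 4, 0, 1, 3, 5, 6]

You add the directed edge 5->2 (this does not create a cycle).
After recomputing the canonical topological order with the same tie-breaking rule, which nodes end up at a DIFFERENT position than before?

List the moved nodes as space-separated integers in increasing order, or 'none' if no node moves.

Old toposort: [2, 4, 0, 1, 3, 5, 6]
Added edge 5->2
Recompute Kahn (smallest-id tiebreak):
  initial in-degrees: [1, 2, 1, 2, 0, 0, 2]
  ready (indeg=0): [4, 5]
  pop 4: indeg[0]->0; indeg[1]->1 | ready=[0, 5] | order so far=[4]
  pop 0: indeg[3]->1 | ready=[5] | order so far=[4, 0]
  pop 5: indeg[2]->0 | ready=[2] | order so far=[4, 0, 5]
  pop 2: indeg[1]->0; indeg[3]->0 | ready=[1, 3] | order so far=[4, 0, 5, 2]
  pop 1: indeg[6]->1 | ready=[3] | order so far=[4, 0, 5, 2, 1]
  pop 3: indeg[6]->0 | ready=[6] | order so far=[4, 0, 5, 2, 1, 3]
  pop 6: no out-edges | ready=[] | order so far=[4, 0, 5, 2, 1, 3, 6]
New canonical toposort: [4, 0, 5, 2, 1, 3, 6]
Compare positions:
  Node 0: index 2 -> 1 (moved)
  Node 1: index 3 -> 4 (moved)
  Node 2: index 0 -> 3 (moved)
  Node 3: index 4 -> 5 (moved)
  Node 4: index 1 -> 0 (moved)
  Node 5: index 5 -> 2 (moved)
  Node 6: index 6 -> 6 (same)
Nodes that changed position: 0 1 2 3 4 5

Answer: 0 1 2 3 4 5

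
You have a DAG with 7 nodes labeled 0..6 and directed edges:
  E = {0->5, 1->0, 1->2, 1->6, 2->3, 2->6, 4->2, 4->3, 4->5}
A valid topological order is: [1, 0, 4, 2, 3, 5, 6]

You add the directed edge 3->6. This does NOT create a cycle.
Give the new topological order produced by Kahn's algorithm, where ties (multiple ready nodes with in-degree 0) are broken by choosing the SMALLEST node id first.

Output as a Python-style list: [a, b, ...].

Answer: [1, 0, 4, 2, 3, 5, 6]

Derivation:
Old toposort: [1, 0, 4, 2, 3, 5, 6]
Added edge: 3->6
Position of 3 (4) < position of 6 (6). Old order still valid.
Run Kahn's algorithm (break ties by smallest node id):
  initial in-degrees: [1, 0, 2, 2, 0, 2, 3]
  ready (indeg=0): [1, 4]
  pop 1: indeg[0]->0; indeg[2]->1; indeg[6]->2 | ready=[0, 4] | order so far=[1]
  pop 0: indeg[5]->1 | ready=[4] | order so far=[1, 0]
  pop 4: indeg[2]->0; indeg[3]->1; indeg[5]->0 | ready=[2, 5] | order so far=[1, 0, 4]
  pop 2: indeg[3]->0; indeg[6]->1 | ready=[3, 5] | order so far=[1, 0, 4, 2]
  pop 3: indeg[6]->0 | ready=[5, 6] | order so far=[1, 0, 4, 2, 3]
  pop 5: no out-edges | ready=[6] | order so far=[1, 0, 4, 2, 3, 5]
  pop 6: no out-edges | ready=[] | order so far=[1, 0, 4, 2, 3, 5, 6]
  Result: [1, 0, 4, 2, 3, 5, 6]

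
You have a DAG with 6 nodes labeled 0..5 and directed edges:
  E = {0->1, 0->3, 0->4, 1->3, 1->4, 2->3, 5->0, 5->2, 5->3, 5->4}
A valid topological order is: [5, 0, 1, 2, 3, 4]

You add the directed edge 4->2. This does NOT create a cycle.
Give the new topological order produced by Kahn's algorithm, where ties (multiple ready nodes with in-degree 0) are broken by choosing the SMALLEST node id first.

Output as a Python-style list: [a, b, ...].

Answer: [5, 0, 1, 4, 2, 3]

Derivation:
Old toposort: [5, 0, 1, 2, 3, 4]
Added edge: 4->2
Position of 4 (5) > position of 2 (3). Must reorder: 4 must now come before 2.
Run Kahn's algorithm (break ties by smallest node id):
  initial in-degrees: [1, 1, 2, 4, 3, 0]
  ready (indeg=0): [5]
  pop 5: indeg[0]->0; indeg[2]->1; indeg[3]->3; indeg[4]->2 | ready=[0] | order so far=[5]
  pop 0: indeg[1]->0; indeg[3]->2; indeg[4]->1 | ready=[1] | order so far=[5, 0]
  pop 1: indeg[3]->1; indeg[4]->0 | ready=[4] | order so far=[5, 0, 1]
  pop 4: indeg[2]->0 | ready=[2] | order so far=[5, 0, 1, 4]
  pop 2: indeg[3]->0 | ready=[3] | order so far=[5, 0, 1, 4, 2]
  pop 3: no out-edges | ready=[] | order so far=[5, 0, 1, 4, 2, 3]
  Result: [5, 0, 1, 4, 2, 3]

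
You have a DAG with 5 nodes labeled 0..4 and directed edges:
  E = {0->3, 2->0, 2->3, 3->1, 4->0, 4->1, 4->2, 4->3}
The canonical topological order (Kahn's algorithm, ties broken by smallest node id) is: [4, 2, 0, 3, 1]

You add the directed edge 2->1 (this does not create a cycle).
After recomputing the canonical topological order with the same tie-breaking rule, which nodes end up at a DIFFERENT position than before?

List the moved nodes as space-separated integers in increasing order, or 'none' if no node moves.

Answer: none

Derivation:
Old toposort: [4, 2, 0, 3, 1]
Added edge 2->1
Recompute Kahn (smallest-id tiebreak):
  initial in-degrees: [2, 3, 1, 3, 0]
  ready (indeg=0): [4]
  pop 4: indeg[0]->1; indeg[1]->2; indeg[2]->0; indeg[3]->2 | ready=[2] | order so far=[4]
  pop 2: indeg[0]->0; indeg[1]->1; indeg[3]->1 | ready=[0] | order so far=[4, 2]
  pop 0: indeg[3]->0 | ready=[3] | order so far=[4, 2, 0]
  pop 3: indeg[1]->0 | ready=[1] | order so far=[4, 2, 0, 3]
  pop 1: no out-edges | ready=[] | order so far=[4, 2, 0, 3, 1]
New canonical toposort: [4, 2, 0, 3, 1]
Compare positions:
  Node 0: index 2 -> 2 (same)
  Node 1: index 4 -> 4 (same)
  Node 2: index 1 -> 1 (same)
  Node 3: index 3 -> 3 (same)
  Node 4: index 0 -> 0 (same)
Nodes that changed position: none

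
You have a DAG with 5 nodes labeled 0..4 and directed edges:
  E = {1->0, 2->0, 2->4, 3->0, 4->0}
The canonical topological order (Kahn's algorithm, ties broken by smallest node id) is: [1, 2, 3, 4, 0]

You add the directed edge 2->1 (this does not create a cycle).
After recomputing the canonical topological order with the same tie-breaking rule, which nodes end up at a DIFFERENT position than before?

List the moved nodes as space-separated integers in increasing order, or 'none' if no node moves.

Answer: 1 2

Derivation:
Old toposort: [1, 2, 3, 4, 0]
Added edge 2->1
Recompute Kahn (smallest-id tiebreak):
  initial in-degrees: [4, 1, 0, 0, 1]
  ready (indeg=0): [2, 3]
  pop 2: indeg[0]->3; indeg[1]->0; indeg[4]->0 | ready=[1, 3, 4] | order so far=[2]
  pop 1: indeg[0]->2 | ready=[3, 4] | order so far=[2, 1]
  pop 3: indeg[0]->1 | ready=[4] | order so far=[2, 1, 3]
  pop 4: indeg[0]->0 | ready=[0] | order so far=[2, 1, 3, 4]
  pop 0: no out-edges | ready=[] | order so far=[2, 1, 3, 4, 0]
New canonical toposort: [2, 1, 3, 4, 0]
Compare positions:
  Node 0: index 4 -> 4 (same)
  Node 1: index 0 -> 1 (moved)
  Node 2: index 1 -> 0 (moved)
  Node 3: index 2 -> 2 (same)
  Node 4: index 3 -> 3 (same)
Nodes that changed position: 1 2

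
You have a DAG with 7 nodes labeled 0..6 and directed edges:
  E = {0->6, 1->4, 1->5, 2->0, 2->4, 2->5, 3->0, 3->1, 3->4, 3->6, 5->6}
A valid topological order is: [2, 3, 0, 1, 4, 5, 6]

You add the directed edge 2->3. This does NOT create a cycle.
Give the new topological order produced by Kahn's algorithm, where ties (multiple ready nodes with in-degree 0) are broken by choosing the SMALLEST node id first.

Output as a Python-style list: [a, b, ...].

Old toposort: [2, 3, 0, 1, 4, 5, 6]
Added edge: 2->3
Position of 2 (0) < position of 3 (1). Old order still valid.
Run Kahn's algorithm (break ties by smallest node id):
  initial in-degrees: [2, 1, 0, 1, 3, 2, 3]
  ready (indeg=0): [2]
  pop 2: indeg[0]->1; indeg[3]->0; indeg[4]->2; indeg[5]->1 | ready=[3] | order so far=[2]
  pop 3: indeg[0]->0; indeg[1]->0; indeg[4]->1; indeg[6]->2 | ready=[0, 1] | order so far=[2, 3]
  pop 0: indeg[6]->1 | ready=[1] | order so far=[2, 3, 0]
  pop 1: indeg[4]->0; indeg[5]->0 | ready=[4, 5] | order so far=[2, 3, 0, 1]
  pop 4: no out-edges | ready=[5] | order so far=[2, 3, 0, 1, 4]
  pop 5: indeg[6]->0 | ready=[6] | order so far=[2, 3, 0, 1, 4, 5]
  pop 6: no out-edges | ready=[] | order so far=[2, 3, 0, 1, 4, 5, 6]
  Result: [2, 3, 0, 1, 4, 5, 6]

Answer: [2, 3, 0, 1, 4, 5, 6]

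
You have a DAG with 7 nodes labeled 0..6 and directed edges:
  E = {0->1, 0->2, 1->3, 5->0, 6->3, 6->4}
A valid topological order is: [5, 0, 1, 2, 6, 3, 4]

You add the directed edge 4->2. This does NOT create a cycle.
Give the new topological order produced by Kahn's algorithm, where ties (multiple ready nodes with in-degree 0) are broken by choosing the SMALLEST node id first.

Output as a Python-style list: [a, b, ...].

Old toposort: [5, 0, 1, 2, 6, 3, 4]
Added edge: 4->2
Position of 4 (6) > position of 2 (3). Must reorder: 4 must now come before 2.
Run Kahn's algorithm (break ties by smallest node id):
  initial in-degrees: [1, 1, 2, 2, 1, 0, 0]
  ready (indeg=0): [5, 6]
  pop 5: indeg[0]->0 | ready=[0, 6] | order so far=[5]
  pop 0: indeg[1]->0; indeg[2]->1 | ready=[1, 6] | order so far=[5, 0]
  pop 1: indeg[3]->1 | ready=[6] | order so far=[5, 0, 1]
  pop 6: indeg[3]->0; indeg[4]->0 | ready=[3, 4] | order so far=[5, 0, 1, 6]
  pop 3: no out-edges | ready=[4] | order so far=[5, 0, 1, 6, 3]
  pop 4: indeg[2]->0 | ready=[2] | order so far=[5, 0, 1, 6, 3, 4]
  pop 2: no out-edges | ready=[] | order so far=[5, 0, 1, 6, 3, 4, 2]
  Result: [5, 0, 1, 6, 3, 4, 2]

Answer: [5, 0, 1, 6, 3, 4, 2]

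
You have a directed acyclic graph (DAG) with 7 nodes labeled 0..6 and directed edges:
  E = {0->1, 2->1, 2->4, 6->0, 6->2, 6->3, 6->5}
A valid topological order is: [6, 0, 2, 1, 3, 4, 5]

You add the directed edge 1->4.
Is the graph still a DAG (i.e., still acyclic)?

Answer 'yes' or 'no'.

Answer: yes

Derivation:
Given toposort: [6, 0, 2, 1, 3, 4, 5]
Position of 1: index 3; position of 4: index 5
New edge 1->4: forward
Forward edge: respects the existing order. Still a DAG, same toposort still valid.
Still a DAG? yes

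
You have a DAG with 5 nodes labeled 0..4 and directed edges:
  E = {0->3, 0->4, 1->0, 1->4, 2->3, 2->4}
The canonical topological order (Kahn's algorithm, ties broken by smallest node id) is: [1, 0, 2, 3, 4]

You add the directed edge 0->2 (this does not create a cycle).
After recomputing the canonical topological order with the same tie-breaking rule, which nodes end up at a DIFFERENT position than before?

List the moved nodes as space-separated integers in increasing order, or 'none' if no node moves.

Answer: none

Derivation:
Old toposort: [1, 0, 2, 3, 4]
Added edge 0->2
Recompute Kahn (smallest-id tiebreak):
  initial in-degrees: [1, 0, 1, 2, 3]
  ready (indeg=0): [1]
  pop 1: indeg[0]->0; indeg[4]->2 | ready=[0] | order so far=[1]
  pop 0: indeg[2]->0; indeg[3]->1; indeg[4]->1 | ready=[2] | order so far=[1, 0]
  pop 2: indeg[3]->0; indeg[4]->0 | ready=[3, 4] | order so far=[1, 0, 2]
  pop 3: no out-edges | ready=[4] | order so far=[1, 0, 2, 3]
  pop 4: no out-edges | ready=[] | order so far=[1, 0, 2, 3, 4]
New canonical toposort: [1, 0, 2, 3, 4]
Compare positions:
  Node 0: index 1 -> 1 (same)
  Node 1: index 0 -> 0 (same)
  Node 2: index 2 -> 2 (same)
  Node 3: index 3 -> 3 (same)
  Node 4: index 4 -> 4 (same)
Nodes that changed position: none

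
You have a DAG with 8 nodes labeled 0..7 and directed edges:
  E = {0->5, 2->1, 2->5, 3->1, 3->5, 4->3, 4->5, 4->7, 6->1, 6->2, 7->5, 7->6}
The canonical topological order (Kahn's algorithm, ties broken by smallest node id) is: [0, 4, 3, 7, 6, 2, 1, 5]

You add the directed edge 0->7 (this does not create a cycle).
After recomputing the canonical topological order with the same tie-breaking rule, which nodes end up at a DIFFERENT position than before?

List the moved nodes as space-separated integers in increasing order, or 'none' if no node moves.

Old toposort: [0, 4, 3, 7, 6, 2, 1, 5]
Added edge 0->7
Recompute Kahn (smallest-id tiebreak):
  initial in-degrees: [0, 3, 1, 1, 0, 5, 1, 2]
  ready (indeg=0): [0, 4]
  pop 0: indeg[5]->4; indeg[7]->1 | ready=[4] | order so far=[0]
  pop 4: indeg[3]->0; indeg[5]->3; indeg[7]->0 | ready=[3, 7] | order so far=[0, 4]
  pop 3: indeg[1]->2; indeg[5]->2 | ready=[7] | order so far=[0, 4, 3]
  pop 7: indeg[5]->1; indeg[6]->0 | ready=[6] | order so far=[0, 4, 3, 7]
  pop 6: indeg[1]->1; indeg[2]->0 | ready=[2] | order so far=[0, 4, 3, 7, 6]
  pop 2: indeg[1]->0; indeg[5]->0 | ready=[1, 5] | order so far=[0, 4, 3, 7, 6, 2]
  pop 1: no out-edges | ready=[5] | order so far=[0, 4, 3, 7, 6, 2, 1]
  pop 5: no out-edges | ready=[] | order so far=[0, 4, 3, 7, 6, 2, 1, 5]
New canonical toposort: [0, 4, 3, 7, 6, 2, 1, 5]
Compare positions:
  Node 0: index 0 -> 0 (same)
  Node 1: index 6 -> 6 (same)
  Node 2: index 5 -> 5 (same)
  Node 3: index 2 -> 2 (same)
  Node 4: index 1 -> 1 (same)
  Node 5: index 7 -> 7 (same)
  Node 6: index 4 -> 4 (same)
  Node 7: index 3 -> 3 (same)
Nodes that changed position: none

Answer: none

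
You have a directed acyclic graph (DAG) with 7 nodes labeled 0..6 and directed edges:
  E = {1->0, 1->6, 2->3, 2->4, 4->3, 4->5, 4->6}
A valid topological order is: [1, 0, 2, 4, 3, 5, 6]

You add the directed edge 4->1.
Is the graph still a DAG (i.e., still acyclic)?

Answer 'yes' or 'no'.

Given toposort: [1, 0, 2, 4, 3, 5, 6]
Position of 4: index 3; position of 1: index 0
New edge 4->1: backward (u after v in old order)
Backward edge: old toposort is now invalid. Check if this creates a cycle.
Does 1 already reach 4? Reachable from 1: [0, 1, 6]. NO -> still a DAG (reorder needed).
Still a DAG? yes

Answer: yes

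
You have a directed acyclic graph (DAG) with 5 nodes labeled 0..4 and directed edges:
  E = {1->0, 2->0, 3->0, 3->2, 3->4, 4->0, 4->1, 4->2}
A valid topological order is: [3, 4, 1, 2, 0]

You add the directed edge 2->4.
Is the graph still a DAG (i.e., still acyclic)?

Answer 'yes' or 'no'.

Given toposort: [3, 4, 1, 2, 0]
Position of 2: index 3; position of 4: index 1
New edge 2->4: backward (u after v in old order)
Backward edge: old toposort is now invalid. Check if this creates a cycle.
Does 4 already reach 2? Reachable from 4: [0, 1, 2, 4]. YES -> cycle!
Still a DAG? no

Answer: no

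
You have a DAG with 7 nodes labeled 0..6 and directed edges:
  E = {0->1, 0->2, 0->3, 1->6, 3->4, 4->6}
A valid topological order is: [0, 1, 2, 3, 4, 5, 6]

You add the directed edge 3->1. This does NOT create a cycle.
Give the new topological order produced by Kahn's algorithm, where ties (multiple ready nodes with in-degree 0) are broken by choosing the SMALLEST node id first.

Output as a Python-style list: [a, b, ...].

Answer: [0, 2, 3, 1, 4, 5, 6]

Derivation:
Old toposort: [0, 1, 2, 3, 4, 5, 6]
Added edge: 3->1
Position of 3 (3) > position of 1 (1). Must reorder: 3 must now come before 1.
Run Kahn's algorithm (break ties by smallest node id):
  initial in-degrees: [0, 2, 1, 1, 1, 0, 2]
  ready (indeg=0): [0, 5]
  pop 0: indeg[1]->1; indeg[2]->0; indeg[3]->0 | ready=[2, 3, 5] | order so far=[0]
  pop 2: no out-edges | ready=[3, 5] | order so far=[0, 2]
  pop 3: indeg[1]->0; indeg[4]->0 | ready=[1, 4, 5] | order so far=[0, 2, 3]
  pop 1: indeg[6]->1 | ready=[4, 5] | order so far=[0, 2, 3, 1]
  pop 4: indeg[6]->0 | ready=[5, 6] | order so far=[0, 2, 3, 1, 4]
  pop 5: no out-edges | ready=[6] | order so far=[0, 2, 3, 1, 4, 5]
  pop 6: no out-edges | ready=[] | order so far=[0, 2, 3, 1, 4, 5, 6]
  Result: [0, 2, 3, 1, 4, 5, 6]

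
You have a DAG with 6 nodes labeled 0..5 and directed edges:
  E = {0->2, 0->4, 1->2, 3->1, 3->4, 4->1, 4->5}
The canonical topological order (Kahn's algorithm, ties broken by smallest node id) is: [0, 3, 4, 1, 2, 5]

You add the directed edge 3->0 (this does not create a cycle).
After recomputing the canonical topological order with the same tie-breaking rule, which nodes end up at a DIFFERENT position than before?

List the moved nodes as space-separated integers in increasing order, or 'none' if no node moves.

Answer: 0 3

Derivation:
Old toposort: [0, 3, 4, 1, 2, 5]
Added edge 3->0
Recompute Kahn (smallest-id tiebreak):
  initial in-degrees: [1, 2, 2, 0, 2, 1]
  ready (indeg=0): [3]
  pop 3: indeg[0]->0; indeg[1]->1; indeg[4]->1 | ready=[0] | order so far=[3]
  pop 0: indeg[2]->1; indeg[4]->0 | ready=[4] | order so far=[3, 0]
  pop 4: indeg[1]->0; indeg[5]->0 | ready=[1, 5] | order so far=[3, 0, 4]
  pop 1: indeg[2]->0 | ready=[2, 5] | order so far=[3, 0, 4, 1]
  pop 2: no out-edges | ready=[5] | order so far=[3, 0, 4, 1, 2]
  pop 5: no out-edges | ready=[] | order so far=[3, 0, 4, 1, 2, 5]
New canonical toposort: [3, 0, 4, 1, 2, 5]
Compare positions:
  Node 0: index 0 -> 1 (moved)
  Node 1: index 3 -> 3 (same)
  Node 2: index 4 -> 4 (same)
  Node 3: index 1 -> 0 (moved)
  Node 4: index 2 -> 2 (same)
  Node 5: index 5 -> 5 (same)
Nodes that changed position: 0 3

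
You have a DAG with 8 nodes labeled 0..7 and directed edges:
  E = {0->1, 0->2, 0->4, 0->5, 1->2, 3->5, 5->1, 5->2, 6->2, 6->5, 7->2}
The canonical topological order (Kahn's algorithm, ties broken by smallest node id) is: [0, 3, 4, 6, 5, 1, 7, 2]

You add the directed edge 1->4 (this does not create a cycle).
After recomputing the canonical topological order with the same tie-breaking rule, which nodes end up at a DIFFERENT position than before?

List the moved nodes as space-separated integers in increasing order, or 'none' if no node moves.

Answer: 1 4 5 6

Derivation:
Old toposort: [0, 3, 4, 6, 5, 1, 7, 2]
Added edge 1->4
Recompute Kahn (smallest-id tiebreak):
  initial in-degrees: [0, 2, 5, 0, 2, 3, 0, 0]
  ready (indeg=0): [0, 3, 6, 7]
  pop 0: indeg[1]->1; indeg[2]->4; indeg[4]->1; indeg[5]->2 | ready=[3, 6, 7] | order so far=[0]
  pop 3: indeg[5]->1 | ready=[6, 7] | order so far=[0, 3]
  pop 6: indeg[2]->3; indeg[5]->0 | ready=[5, 7] | order so far=[0, 3, 6]
  pop 5: indeg[1]->0; indeg[2]->2 | ready=[1, 7] | order so far=[0, 3, 6, 5]
  pop 1: indeg[2]->1; indeg[4]->0 | ready=[4, 7] | order so far=[0, 3, 6, 5, 1]
  pop 4: no out-edges | ready=[7] | order so far=[0, 3, 6, 5, 1, 4]
  pop 7: indeg[2]->0 | ready=[2] | order so far=[0, 3, 6, 5, 1, 4, 7]
  pop 2: no out-edges | ready=[] | order so far=[0, 3, 6, 5, 1, 4, 7, 2]
New canonical toposort: [0, 3, 6, 5, 1, 4, 7, 2]
Compare positions:
  Node 0: index 0 -> 0 (same)
  Node 1: index 5 -> 4 (moved)
  Node 2: index 7 -> 7 (same)
  Node 3: index 1 -> 1 (same)
  Node 4: index 2 -> 5 (moved)
  Node 5: index 4 -> 3 (moved)
  Node 6: index 3 -> 2 (moved)
  Node 7: index 6 -> 6 (same)
Nodes that changed position: 1 4 5 6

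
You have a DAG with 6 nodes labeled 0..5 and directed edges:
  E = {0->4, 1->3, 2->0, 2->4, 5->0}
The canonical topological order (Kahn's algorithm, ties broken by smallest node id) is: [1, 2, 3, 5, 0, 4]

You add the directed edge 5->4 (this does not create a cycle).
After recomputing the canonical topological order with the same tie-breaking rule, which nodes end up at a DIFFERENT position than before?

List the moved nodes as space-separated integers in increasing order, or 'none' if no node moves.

Answer: none

Derivation:
Old toposort: [1, 2, 3, 5, 0, 4]
Added edge 5->4
Recompute Kahn (smallest-id tiebreak):
  initial in-degrees: [2, 0, 0, 1, 3, 0]
  ready (indeg=0): [1, 2, 5]
  pop 1: indeg[3]->0 | ready=[2, 3, 5] | order so far=[1]
  pop 2: indeg[0]->1; indeg[4]->2 | ready=[3, 5] | order so far=[1, 2]
  pop 3: no out-edges | ready=[5] | order so far=[1, 2, 3]
  pop 5: indeg[0]->0; indeg[4]->1 | ready=[0] | order so far=[1, 2, 3, 5]
  pop 0: indeg[4]->0 | ready=[4] | order so far=[1, 2, 3, 5, 0]
  pop 4: no out-edges | ready=[] | order so far=[1, 2, 3, 5, 0, 4]
New canonical toposort: [1, 2, 3, 5, 0, 4]
Compare positions:
  Node 0: index 4 -> 4 (same)
  Node 1: index 0 -> 0 (same)
  Node 2: index 1 -> 1 (same)
  Node 3: index 2 -> 2 (same)
  Node 4: index 5 -> 5 (same)
  Node 5: index 3 -> 3 (same)
Nodes that changed position: none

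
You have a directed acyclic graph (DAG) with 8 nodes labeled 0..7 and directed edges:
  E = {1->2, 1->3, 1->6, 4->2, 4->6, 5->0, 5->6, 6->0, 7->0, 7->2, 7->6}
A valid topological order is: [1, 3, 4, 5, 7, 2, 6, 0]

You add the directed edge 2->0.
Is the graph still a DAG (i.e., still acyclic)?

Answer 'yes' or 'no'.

Given toposort: [1, 3, 4, 5, 7, 2, 6, 0]
Position of 2: index 5; position of 0: index 7
New edge 2->0: forward
Forward edge: respects the existing order. Still a DAG, same toposort still valid.
Still a DAG? yes

Answer: yes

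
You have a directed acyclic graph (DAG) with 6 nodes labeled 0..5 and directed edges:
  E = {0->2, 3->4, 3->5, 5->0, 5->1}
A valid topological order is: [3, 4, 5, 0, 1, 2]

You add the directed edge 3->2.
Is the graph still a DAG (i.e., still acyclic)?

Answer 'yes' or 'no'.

Answer: yes

Derivation:
Given toposort: [3, 4, 5, 0, 1, 2]
Position of 3: index 0; position of 2: index 5
New edge 3->2: forward
Forward edge: respects the existing order. Still a DAG, same toposort still valid.
Still a DAG? yes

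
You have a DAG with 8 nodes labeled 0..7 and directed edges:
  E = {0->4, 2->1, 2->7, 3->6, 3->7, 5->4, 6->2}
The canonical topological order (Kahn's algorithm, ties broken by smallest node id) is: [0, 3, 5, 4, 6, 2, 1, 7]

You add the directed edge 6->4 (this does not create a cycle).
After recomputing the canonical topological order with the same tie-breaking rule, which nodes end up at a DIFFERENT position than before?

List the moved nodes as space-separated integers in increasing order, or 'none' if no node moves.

Answer: 1 2 4 6

Derivation:
Old toposort: [0, 3, 5, 4, 6, 2, 1, 7]
Added edge 6->4
Recompute Kahn (smallest-id tiebreak):
  initial in-degrees: [0, 1, 1, 0, 3, 0, 1, 2]
  ready (indeg=0): [0, 3, 5]
  pop 0: indeg[4]->2 | ready=[3, 5] | order so far=[0]
  pop 3: indeg[6]->0; indeg[7]->1 | ready=[5, 6] | order so far=[0, 3]
  pop 5: indeg[4]->1 | ready=[6] | order so far=[0, 3, 5]
  pop 6: indeg[2]->0; indeg[4]->0 | ready=[2, 4] | order so far=[0, 3, 5, 6]
  pop 2: indeg[1]->0; indeg[7]->0 | ready=[1, 4, 7] | order so far=[0, 3, 5, 6, 2]
  pop 1: no out-edges | ready=[4, 7] | order so far=[0, 3, 5, 6, 2, 1]
  pop 4: no out-edges | ready=[7] | order so far=[0, 3, 5, 6, 2, 1, 4]
  pop 7: no out-edges | ready=[] | order so far=[0, 3, 5, 6, 2, 1, 4, 7]
New canonical toposort: [0, 3, 5, 6, 2, 1, 4, 7]
Compare positions:
  Node 0: index 0 -> 0 (same)
  Node 1: index 6 -> 5 (moved)
  Node 2: index 5 -> 4 (moved)
  Node 3: index 1 -> 1 (same)
  Node 4: index 3 -> 6 (moved)
  Node 5: index 2 -> 2 (same)
  Node 6: index 4 -> 3 (moved)
  Node 7: index 7 -> 7 (same)
Nodes that changed position: 1 2 4 6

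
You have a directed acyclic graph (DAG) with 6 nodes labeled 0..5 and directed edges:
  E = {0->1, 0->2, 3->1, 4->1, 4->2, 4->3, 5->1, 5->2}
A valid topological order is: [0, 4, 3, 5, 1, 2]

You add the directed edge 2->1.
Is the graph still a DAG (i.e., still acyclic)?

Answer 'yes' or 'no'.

Answer: yes

Derivation:
Given toposort: [0, 4, 3, 5, 1, 2]
Position of 2: index 5; position of 1: index 4
New edge 2->1: backward (u after v in old order)
Backward edge: old toposort is now invalid. Check if this creates a cycle.
Does 1 already reach 2? Reachable from 1: [1]. NO -> still a DAG (reorder needed).
Still a DAG? yes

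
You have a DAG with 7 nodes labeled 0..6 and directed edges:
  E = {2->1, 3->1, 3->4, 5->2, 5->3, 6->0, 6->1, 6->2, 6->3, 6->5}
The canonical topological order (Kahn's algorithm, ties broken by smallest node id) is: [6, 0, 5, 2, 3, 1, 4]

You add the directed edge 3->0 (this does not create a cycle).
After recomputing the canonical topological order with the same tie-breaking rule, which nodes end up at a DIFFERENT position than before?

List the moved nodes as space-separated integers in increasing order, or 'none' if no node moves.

Answer: 0 2 3 5

Derivation:
Old toposort: [6, 0, 5, 2, 3, 1, 4]
Added edge 3->0
Recompute Kahn (smallest-id tiebreak):
  initial in-degrees: [2, 3, 2, 2, 1, 1, 0]
  ready (indeg=0): [6]
  pop 6: indeg[0]->1; indeg[1]->2; indeg[2]->1; indeg[3]->1; indeg[5]->0 | ready=[5] | order so far=[6]
  pop 5: indeg[2]->0; indeg[3]->0 | ready=[2, 3] | order so far=[6, 5]
  pop 2: indeg[1]->1 | ready=[3] | order so far=[6, 5, 2]
  pop 3: indeg[0]->0; indeg[1]->0; indeg[4]->0 | ready=[0, 1, 4] | order so far=[6, 5, 2, 3]
  pop 0: no out-edges | ready=[1, 4] | order so far=[6, 5, 2, 3, 0]
  pop 1: no out-edges | ready=[4] | order so far=[6, 5, 2, 3, 0, 1]
  pop 4: no out-edges | ready=[] | order so far=[6, 5, 2, 3, 0, 1, 4]
New canonical toposort: [6, 5, 2, 3, 0, 1, 4]
Compare positions:
  Node 0: index 1 -> 4 (moved)
  Node 1: index 5 -> 5 (same)
  Node 2: index 3 -> 2 (moved)
  Node 3: index 4 -> 3 (moved)
  Node 4: index 6 -> 6 (same)
  Node 5: index 2 -> 1 (moved)
  Node 6: index 0 -> 0 (same)
Nodes that changed position: 0 2 3 5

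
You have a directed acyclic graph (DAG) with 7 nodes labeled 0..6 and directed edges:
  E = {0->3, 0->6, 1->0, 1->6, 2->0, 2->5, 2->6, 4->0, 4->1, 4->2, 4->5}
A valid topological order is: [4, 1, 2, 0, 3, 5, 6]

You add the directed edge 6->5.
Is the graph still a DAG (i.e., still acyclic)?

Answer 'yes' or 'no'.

Answer: yes

Derivation:
Given toposort: [4, 1, 2, 0, 3, 5, 6]
Position of 6: index 6; position of 5: index 5
New edge 6->5: backward (u after v in old order)
Backward edge: old toposort is now invalid. Check if this creates a cycle.
Does 5 already reach 6? Reachable from 5: [5]. NO -> still a DAG (reorder needed).
Still a DAG? yes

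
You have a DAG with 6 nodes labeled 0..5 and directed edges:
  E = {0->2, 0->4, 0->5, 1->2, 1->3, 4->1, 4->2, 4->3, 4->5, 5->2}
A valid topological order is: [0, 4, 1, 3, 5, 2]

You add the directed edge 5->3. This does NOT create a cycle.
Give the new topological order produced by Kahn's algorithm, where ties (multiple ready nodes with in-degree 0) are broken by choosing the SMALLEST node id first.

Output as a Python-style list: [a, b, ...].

Answer: [0, 4, 1, 5, 2, 3]

Derivation:
Old toposort: [0, 4, 1, 3, 5, 2]
Added edge: 5->3
Position of 5 (4) > position of 3 (3). Must reorder: 5 must now come before 3.
Run Kahn's algorithm (break ties by smallest node id):
  initial in-degrees: [0, 1, 4, 3, 1, 2]
  ready (indeg=0): [0]
  pop 0: indeg[2]->3; indeg[4]->0; indeg[5]->1 | ready=[4] | order so far=[0]
  pop 4: indeg[1]->0; indeg[2]->2; indeg[3]->2; indeg[5]->0 | ready=[1, 5] | order so far=[0, 4]
  pop 1: indeg[2]->1; indeg[3]->1 | ready=[5] | order so far=[0, 4, 1]
  pop 5: indeg[2]->0; indeg[3]->0 | ready=[2, 3] | order so far=[0, 4, 1, 5]
  pop 2: no out-edges | ready=[3] | order so far=[0, 4, 1, 5, 2]
  pop 3: no out-edges | ready=[] | order so far=[0, 4, 1, 5, 2, 3]
  Result: [0, 4, 1, 5, 2, 3]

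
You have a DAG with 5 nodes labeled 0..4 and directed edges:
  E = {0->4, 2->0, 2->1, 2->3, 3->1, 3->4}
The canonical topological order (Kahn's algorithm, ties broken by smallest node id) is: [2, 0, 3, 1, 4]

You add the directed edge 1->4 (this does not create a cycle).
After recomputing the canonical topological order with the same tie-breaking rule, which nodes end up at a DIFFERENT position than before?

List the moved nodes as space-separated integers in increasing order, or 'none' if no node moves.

Old toposort: [2, 0, 3, 1, 4]
Added edge 1->4
Recompute Kahn (smallest-id tiebreak):
  initial in-degrees: [1, 2, 0, 1, 3]
  ready (indeg=0): [2]
  pop 2: indeg[0]->0; indeg[1]->1; indeg[3]->0 | ready=[0, 3] | order so far=[2]
  pop 0: indeg[4]->2 | ready=[3] | order so far=[2, 0]
  pop 3: indeg[1]->0; indeg[4]->1 | ready=[1] | order so far=[2, 0, 3]
  pop 1: indeg[4]->0 | ready=[4] | order so far=[2, 0, 3, 1]
  pop 4: no out-edges | ready=[] | order so far=[2, 0, 3, 1, 4]
New canonical toposort: [2, 0, 3, 1, 4]
Compare positions:
  Node 0: index 1 -> 1 (same)
  Node 1: index 3 -> 3 (same)
  Node 2: index 0 -> 0 (same)
  Node 3: index 2 -> 2 (same)
  Node 4: index 4 -> 4 (same)
Nodes that changed position: none

Answer: none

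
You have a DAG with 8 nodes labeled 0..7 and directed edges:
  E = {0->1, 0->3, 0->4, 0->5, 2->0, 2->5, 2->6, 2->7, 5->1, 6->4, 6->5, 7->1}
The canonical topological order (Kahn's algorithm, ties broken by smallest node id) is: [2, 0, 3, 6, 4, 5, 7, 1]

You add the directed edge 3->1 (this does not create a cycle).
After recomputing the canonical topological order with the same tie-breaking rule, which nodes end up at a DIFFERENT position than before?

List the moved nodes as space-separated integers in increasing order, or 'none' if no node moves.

Old toposort: [2, 0, 3, 6, 4, 5, 7, 1]
Added edge 3->1
Recompute Kahn (smallest-id tiebreak):
  initial in-degrees: [1, 4, 0, 1, 2, 3, 1, 1]
  ready (indeg=0): [2]
  pop 2: indeg[0]->0; indeg[5]->2; indeg[6]->0; indeg[7]->0 | ready=[0, 6, 7] | order so far=[2]
  pop 0: indeg[1]->3; indeg[3]->0; indeg[4]->1; indeg[5]->1 | ready=[3, 6, 7] | order so far=[2, 0]
  pop 3: indeg[1]->2 | ready=[6, 7] | order so far=[2, 0, 3]
  pop 6: indeg[4]->0; indeg[5]->0 | ready=[4, 5, 7] | order so far=[2, 0, 3, 6]
  pop 4: no out-edges | ready=[5, 7] | order so far=[2, 0, 3, 6, 4]
  pop 5: indeg[1]->1 | ready=[7] | order so far=[2, 0, 3, 6, 4, 5]
  pop 7: indeg[1]->0 | ready=[1] | order so far=[2, 0, 3, 6, 4, 5, 7]
  pop 1: no out-edges | ready=[] | order so far=[2, 0, 3, 6, 4, 5, 7, 1]
New canonical toposort: [2, 0, 3, 6, 4, 5, 7, 1]
Compare positions:
  Node 0: index 1 -> 1 (same)
  Node 1: index 7 -> 7 (same)
  Node 2: index 0 -> 0 (same)
  Node 3: index 2 -> 2 (same)
  Node 4: index 4 -> 4 (same)
  Node 5: index 5 -> 5 (same)
  Node 6: index 3 -> 3 (same)
  Node 7: index 6 -> 6 (same)
Nodes that changed position: none

Answer: none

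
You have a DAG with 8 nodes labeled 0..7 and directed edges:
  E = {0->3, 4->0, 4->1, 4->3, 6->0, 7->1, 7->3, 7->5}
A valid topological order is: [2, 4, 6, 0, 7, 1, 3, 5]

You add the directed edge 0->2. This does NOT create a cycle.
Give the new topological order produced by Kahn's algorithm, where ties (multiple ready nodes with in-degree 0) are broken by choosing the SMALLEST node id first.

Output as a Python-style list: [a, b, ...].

Answer: [4, 6, 0, 2, 7, 1, 3, 5]

Derivation:
Old toposort: [2, 4, 6, 0, 7, 1, 3, 5]
Added edge: 0->2
Position of 0 (3) > position of 2 (0). Must reorder: 0 must now come before 2.
Run Kahn's algorithm (break ties by smallest node id):
  initial in-degrees: [2, 2, 1, 3, 0, 1, 0, 0]
  ready (indeg=0): [4, 6, 7]
  pop 4: indeg[0]->1; indeg[1]->1; indeg[3]->2 | ready=[6, 7] | order so far=[4]
  pop 6: indeg[0]->0 | ready=[0, 7] | order so far=[4, 6]
  pop 0: indeg[2]->0; indeg[3]->1 | ready=[2, 7] | order so far=[4, 6, 0]
  pop 2: no out-edges | ready=[7] | order so far=[4, 6, 0, 2]
  pop 7: indeg[1]->0; indeg[3]->0; indeg[5]->0 | ready=[1, 3, 5] | order so far=[4, 6, 0, 2, 7]
  pop 1: no out-edges | ready=[3, 5] | order so far=[4, 6, 0, 2, 7, 1]
  pop 3: no out-edges | ready=[5] | order so far=[4, 6, 0, 2, 7, 1, 3]
  pop 5: no out-edges | ready=[] | order so far=[4, 6, 0, 2, 7, 1, 3, 5]
  Result: [4, 6, 0, 2, 7, 1, 3, 5]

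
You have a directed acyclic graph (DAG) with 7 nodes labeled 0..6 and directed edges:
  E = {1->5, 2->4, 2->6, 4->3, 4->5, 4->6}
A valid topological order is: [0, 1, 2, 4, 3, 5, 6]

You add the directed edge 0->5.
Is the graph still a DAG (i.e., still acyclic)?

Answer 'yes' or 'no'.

Answer: yes

Derivation:
Given toposort: [0, 1, 2, 4, 3, 5, 6]
Position of 0: index 0; position of 5: index 5
New edge 0->5: forward
Forward edge: respects the existing order. Still a DAG, same toposort still valid.
Still a DAG? yes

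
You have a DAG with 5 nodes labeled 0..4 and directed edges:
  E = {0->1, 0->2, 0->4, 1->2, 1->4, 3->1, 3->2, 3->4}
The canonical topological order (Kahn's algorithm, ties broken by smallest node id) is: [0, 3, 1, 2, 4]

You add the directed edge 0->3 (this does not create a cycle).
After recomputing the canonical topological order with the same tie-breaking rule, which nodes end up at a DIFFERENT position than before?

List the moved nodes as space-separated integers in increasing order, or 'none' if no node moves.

Old toposort: [0, 3, 1, 2, 4]
Added edge 0->3
Recompute Kahn (smallest-id tiebreak):
  initial in-degrees: [0, 2, 3, 1, 3]
  ready (indeg=0): [0]
  pop 0: indeg[1]->1; indeg[2]->2; indeg[3]->0; indeg[4]->2 | ready=[3] | order so far=[0]
  pop 3: indeg[1]->0; indeg[2]->1; indeg[4]->1 | ready=[1] | order so far=[0, 3]
  pop 1: indeg[2]->0; indeg[4]->0 | ready=[2, 4] | order so far=[0, 3, 1]
  pop 2: no out-edges | ready=[4] | order so far=[0, 3, 1, 2]
  pop 4: no out-edges | ready=[] | order so far=[0, 3, 1, 2, 4]
New canonical toposort: [0, 3, 1, 2, 4]
Compare positions:
  Node 0: index 0 -> 0 (same)
  Node 1: index 2 -> 2 (same)
  Node 2: index 3 -> 3 (same)
  Node 3: index 1 -> 1 (same)
  Node 4: index 4 -> 4 (same)
Nodes that changed position: none

Answer: none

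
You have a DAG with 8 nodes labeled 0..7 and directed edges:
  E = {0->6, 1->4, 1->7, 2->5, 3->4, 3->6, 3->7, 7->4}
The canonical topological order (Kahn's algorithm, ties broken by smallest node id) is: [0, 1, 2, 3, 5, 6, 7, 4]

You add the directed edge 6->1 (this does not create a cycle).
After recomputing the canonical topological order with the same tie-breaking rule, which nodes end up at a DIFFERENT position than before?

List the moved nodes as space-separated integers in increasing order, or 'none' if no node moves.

Answer: 1 2 3 5 6

Derivation:
Old toposort: [0, 1, 2, 3, 5, 6, 7, 4]
Added edge 6->1
Recompute Kahn (smallest-id tiebreak):
  initial in-degrees: [0, 1, 0, 0, 3, 1, 2, 2]
  ready (indeg=0): [0, 2, 3]
  pop 0: indeg[6]->1 | ready=[2, 3] | order so far=[0]
  pop 2: indeg[5]->0 | ready=[3, 5] | order so far=[0, 2]
  pop 3: indeg[4]->2; indeg[6]->0; indeg[7]->1 | ready=[5, 6] | order so far=[0, 2, 3]
  pop 5: no out-edges | ready=[6] | order so far=[0, 2, 3, 5]
  pop 6: indeg[1]->0 | ready=[1] | order so far=[0, 2, 3, 5, 6]
  pop 1: indeg[4]->1; indeg[7]->0 | ready=[7] | order so far=[0, 2, 3, 5, 6, 1]
  pop 7: indeg[4]->0 | ready=[4] | order so far=[0, 2, 3, 5, 6, 1, 7]
  pop 4: no out-edges | ready=[] | order so far=[0, 2, 3, 5, 6, 1, 7, 4]
New canonical toposort: [0, 2, 3, 5, 6, 1, 7, 4]
Compare positions:
  Node 0: index 0 -> 0 (same)
  Node 1: index 1 -> 5 (moved)
  Node 2: index 2 -> 1 (moved)
  Node 3: index 3 -> 2 (moved)
  Node 4: index 7 -> 7 (same)
  Node 5: index 4 -> 3 (moved)
  Node 6: index 5 -> 4 (moved)
  Node 7: index 6 -> 6 (same)
Nodes that changed position: 1 2 3 5 6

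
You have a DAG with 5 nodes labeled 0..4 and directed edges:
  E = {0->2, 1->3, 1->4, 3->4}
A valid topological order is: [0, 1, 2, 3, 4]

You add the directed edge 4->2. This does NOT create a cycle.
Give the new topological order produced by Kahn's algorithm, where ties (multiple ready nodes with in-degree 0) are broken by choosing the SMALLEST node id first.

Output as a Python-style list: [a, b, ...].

Answer: [0, 1, 3, 4, 2]

Derivation:
Old toposort: [0, 1, 2, 3, 4]
Added edge: 4->2
Position of 4 (4) > position of 2 (2). Must reorder: 4 must now come before 2.
Run Kahn's algorithm (break ties by smallest node id):
  initial in-degrees: [0, 0, 2, 1, 2]
  ready (indeg=0): [0, 1]
  pop 0: indeg[2]->1 | ready=[1] | order so far=[0]
  pop 1: indeg[3]->0; indeg[4]->1 | ready=[3] | order so far=[0, 1]
  pop 3: indeg[4]->0 | ready=[4] | order so far=[0, 1, 3]
  pop 4: indeg[2]->0 | ready=[2] | order so far=[0, 1, 3, 4]
  pop 2: no out-edges | ready=[] | order so far=[0, 1, 3, 4, 2]
  Result: [0, 1, 3, 4, 2]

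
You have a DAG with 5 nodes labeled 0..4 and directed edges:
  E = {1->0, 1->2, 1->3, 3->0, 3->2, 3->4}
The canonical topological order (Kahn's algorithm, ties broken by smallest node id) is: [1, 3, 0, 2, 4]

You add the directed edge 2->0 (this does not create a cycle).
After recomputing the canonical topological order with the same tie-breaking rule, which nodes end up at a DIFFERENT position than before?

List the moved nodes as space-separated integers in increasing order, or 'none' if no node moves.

Answer: 0 2

Derivation:
Old toposort: [1, 3, 0, 2, 4]
Added edge 2->0
Recompute Kahn (smallest-id tiebreak):
  initial in-degrees: [3, 0, 2, 1, 1]
  ready (indeg=0): [1]
  pop 1: indeg[0]->2; indeg[2]->1; indeg[3]->0 | ready=[3] | order so far=[1]
  pop 3: indeg[0]->1; indeg[2]->0; indeg[4]->0 | ready=[2, 4] | order so far=[1, 3]
  pop 2: indeg[0]->0 | ready=[0, 4] | order so far=[1, 3, 2]
  pop 0: no out-edges | ready=[4] | order so far=[1, 3, 2, 0]
  pop 4: no out-edges | ready=[] | order so far=[1, 3, 2, 0, 4]
New canonical toposort: [1, 3, 2, 0, 4]
Compare positions:
  Node 0: index 2 -> 3 (moved)
  Node 1: index 0 -> 0 (same)
  Node 2: index 3 -> 2 (moved)
  Node 3: index 1 -> 1 (same)
  Node 4: index 4 -> 4 (same)
Nodes that changed position: 0 2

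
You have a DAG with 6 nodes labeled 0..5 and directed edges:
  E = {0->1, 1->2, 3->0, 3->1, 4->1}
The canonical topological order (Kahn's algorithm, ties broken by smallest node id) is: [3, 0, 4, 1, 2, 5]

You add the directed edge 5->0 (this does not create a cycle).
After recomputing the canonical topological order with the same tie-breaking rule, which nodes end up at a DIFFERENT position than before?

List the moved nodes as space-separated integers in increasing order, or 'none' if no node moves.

Answer: 0 1 2 4 5

Derivation:
Old toposort: [3, 0, 4, 1, 2, 5]
Added edge 5->0
Recompute Kahn (smallest-id tiebreak):
  initial in-degrees: [2, 3, 1, 0, 0, 0]
  ready (indeg=0): [3, 4, 5]
  pop 3: indeg[0]->1; indeg[1]->2 | ready=[4, 5] | order so far=[3]
  pop 4: indeg[1]->1 | ready=[5] | order so far=[3, 4]
  pop 5: indeg[0]->0 | ready=[0] | order so far=[3, 4, 5]
  pop 0: indeg[1]->0 | ready=[1] | order so far=[3, 4, 5, 0]
  pop 1: indeg[2]->0 | ready=[2] | order so far=[3, 4, 5, 0, 1]
  pop 2: no out-edges | ready=[] | order so far=[3, 4, 5, 0, 1, 2]
New canonical toposort: [3, 4, 5, 0, 1, 2]
Compare positions:
  Node 0: index 1 -> 3 (moved)
  Node 1: index 3 -> 4 (moved)
  Node 2: index 4 -> 5 (moved)
  Node 3: index 0 -> 0 (same)
  Node 4: index 2 -> 1 (moved)
  Node 5: index 5 -> 2 (moved)
Nodes that changed position: 0 1 2 4 5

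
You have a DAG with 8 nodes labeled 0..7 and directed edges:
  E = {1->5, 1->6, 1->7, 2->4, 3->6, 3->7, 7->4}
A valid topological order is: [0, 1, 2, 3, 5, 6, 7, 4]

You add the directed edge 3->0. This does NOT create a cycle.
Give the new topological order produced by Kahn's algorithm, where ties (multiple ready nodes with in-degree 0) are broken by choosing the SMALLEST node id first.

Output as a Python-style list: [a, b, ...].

Answer: [1, 2, 3, 0, 5, 6, 7, 4]

Derivation:
Old toposort: [0, 1, 2, 3, 5, 6, 7, 4]
Added edge: 3->0
Position of 3 (3) > position of 0 (0). Must reorder: 3 must now come before 0.
Run Kahn's algorithm (break ties by smallest node id):
  initial in-degrees: [1, 0, 0, 0, 2, 1, 2, 2]
  ready (indeg=0): [1, 2, 3]
  pop 1: indeg[5]->0; indeg[6]->1; indeg[7]->1 | ready=[2, 3, 5] | order so far=[1]
  pop 2: indeg[4]->1 | ready=[3, 5] | order so far=[1, 2]
  pop 3: indeg[0]->0; indeg[6]->0; indeg[7]->0 | ready=[0, 5, 6, 7] | order so far=[1, 2, 3]
  pop 0: no out-edges | ready=[5, 6, 7] | order so far=[1, 2, 3, 0]
  pop 5: no out-edges | ready=[6, 7] | order so far=[1, 2, 3, 0, 5]
  pop 6: no out-edges | ready=[7] | order so far=[1, 2, 3, 0, 5, 6]
  pop 7: indeg[4]->0 | ready=[4] | order so far=[1, 2, 3, 0, 5, 6, 7]
  pop 4: no out-edges | ready=[] | order so far=[1, 2, 3, 0, 5, 6, 7, 4]
  Result: [1, 2, 3, 0, 5, 6, 7, 4]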